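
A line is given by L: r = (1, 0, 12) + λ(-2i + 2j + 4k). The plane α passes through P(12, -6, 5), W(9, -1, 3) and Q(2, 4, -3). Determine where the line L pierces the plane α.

(7, -6, 0)

PW = (-3, 5, -2), PQ = (-10, 10, -8); a normal to α is PW × PQ = (-20, -4, 20).
Using P: α has equation -20x - 4y + 20z = -116.
Substitute r = (1, 0, 12) + t(-2, 2, 4) into the plane: 220 + 112t = -116, so t = -3.
Intersection: (1, 0, 12) + (-3)·(-2, 2, 4) = (7, -6, 0).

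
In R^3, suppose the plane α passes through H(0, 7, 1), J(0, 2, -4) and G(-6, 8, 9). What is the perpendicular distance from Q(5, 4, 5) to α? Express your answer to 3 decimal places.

HJ = (0, -5, -5), HG = (-6, 1, 8); a normal to α is HJ × HG = (-35, 30, -30).
Using H: α has equation -35x + 30y - 30z = 180.
n·Q − d = (-35)·(5) + (30)·(4) + (-30)·(5) − 180 = -385; |n| = √3025.
Distance = |-385| / √3025 = 385/√3025 ≈ 7.000.

7.000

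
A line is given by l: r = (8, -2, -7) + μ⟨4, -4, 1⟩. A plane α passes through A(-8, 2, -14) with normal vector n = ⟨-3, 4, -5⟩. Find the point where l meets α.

(-4, 10, -10)

α: n·r = n·A gives -3x + 4y - 5z = 102.
Substitute r = (8, -2, -7) + t(4, -4, 1) into the plane: 3 + (-33)t = 102, so t = -3.
Intersection: (8, -2, -7) + (-3)·(4, -4, 1) = (-4, 10, -10).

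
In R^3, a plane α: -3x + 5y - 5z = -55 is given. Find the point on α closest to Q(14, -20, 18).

Foot = Q − λn with λ = (n·Q − d)/|n|² = (-232 − (-55))/59 = -3.
Foot = (14, -20, 18) − (-3)·(-3, 5, -5) = (5, -5, 3).

(5, -5, 3)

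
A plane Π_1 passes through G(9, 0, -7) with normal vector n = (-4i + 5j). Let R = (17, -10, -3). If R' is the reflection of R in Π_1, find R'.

Π_1: n·r = n·G gives -4x + 5y = -36.
λ = (n·R − d)/|n|² = (-118 − (-36))/41 = -2.
Reflection = R − 2λn = (17, -10, -3) − (-4)·(-4, 5, 0) = (1, 10, -3).

(1, 10, -3)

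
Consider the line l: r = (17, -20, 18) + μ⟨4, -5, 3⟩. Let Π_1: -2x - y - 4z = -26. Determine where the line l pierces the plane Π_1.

(1, 0, 6)

Substitute r = (17, -20, 18) + t(4, -5, 3) into the plane: -86 + (-15)t = -26, so t = -4.
Intersection: (17, -20, 18) + (-4)·(4, -5, 3) = (1, 0, 6).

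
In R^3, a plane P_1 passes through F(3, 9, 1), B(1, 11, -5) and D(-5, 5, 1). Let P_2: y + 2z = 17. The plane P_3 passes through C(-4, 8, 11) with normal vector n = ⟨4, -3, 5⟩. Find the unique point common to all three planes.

FB = (-2, 2, -6), FD = (-8, -4, 0); a normal to P_1 is FB × FD = (-24, 48, 24).
Using F: P_1 has equation -24x + 48y + 24z = 384.
P_3: n·r = n·C gives 4x - 3y + 5z = 15.
Solving the 3×3 linear system -24x + 48y + 24z = 384, y + 2z = 17, 4x - 3y + 5z = 15 (e.g. by elimination or Cramer's rule, determinant = 24) gives (0, 5, 6).

(0, 5, 6)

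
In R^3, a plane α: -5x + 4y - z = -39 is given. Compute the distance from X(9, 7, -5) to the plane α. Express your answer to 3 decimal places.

4.166

n·X − d = (-5)·(9) + (4)·(7) + (-1)·(-5) − (-39) = 27; |n| = √42.
Distance = |27| / √42 = 27/√42 ≈ 4.166.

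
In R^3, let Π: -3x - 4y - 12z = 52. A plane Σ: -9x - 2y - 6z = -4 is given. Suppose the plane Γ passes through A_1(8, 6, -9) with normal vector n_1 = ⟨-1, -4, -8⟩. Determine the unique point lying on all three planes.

(4, -1, -5)

Γ: n_1·r = n_1·A_1 gives -x - 4y - 8z = 40.
Solving the 3×3 linear system -3x - 4y - 12z = 52, -9x - 2y - 6z = -4, -x - 4y - 8z = 40 (e.g. by elimination or Cramer's rule, determinant = -120) gives (4, -1, -5).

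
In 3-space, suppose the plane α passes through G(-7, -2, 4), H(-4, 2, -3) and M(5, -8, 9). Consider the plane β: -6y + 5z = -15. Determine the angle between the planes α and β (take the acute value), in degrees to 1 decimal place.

GH = (3, 4, -7), GM = (12, -6, 5); a normal to α is GH × GM = (-22, -99, -66).
Using G: α has equation -22x - 99y - 66z = 88.
cos θ = |n₁·n₂| / (|n₁||n₂|) = |264| / (√14641 · √61).
θ = arccos(0.27935) ≈ 73.8°.

73.8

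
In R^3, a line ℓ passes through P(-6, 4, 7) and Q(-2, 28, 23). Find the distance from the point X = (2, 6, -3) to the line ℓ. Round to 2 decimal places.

A direction vector for ℓ is Q − P = (4, 24, 16).
Taking (-6, 4, 7) on ℓ with direction v = (4, 24, 16): w = X − (-6, 4, 7) = (8, 2, -10), and w × v = (272, -168, 184).
Distance = |w × v| / |v| = √136064 / √848 ≈ 12.67.

12.67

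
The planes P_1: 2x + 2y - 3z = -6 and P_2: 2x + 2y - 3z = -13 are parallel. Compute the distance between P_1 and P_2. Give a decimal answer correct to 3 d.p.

1.698

Same normal n = (2, 2, -3) with |n| = √17; distance = |-6 − (-13)| / |n| = 7/√17 ≈ 1.698.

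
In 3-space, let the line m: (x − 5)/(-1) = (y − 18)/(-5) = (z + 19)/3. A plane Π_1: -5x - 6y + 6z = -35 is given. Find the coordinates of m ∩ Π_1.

(1, -2, -7)

m has direction (-1, -5, 3) through (5, 18, -19).
Substitute r = (5, 18, -19) + t(-1, -5, 3) into the plane: -247 + 53t = -35, so t = 4.
Intersection: (5, 18, -19) + 4·(-1, -5, 3) = (1, -2, -7).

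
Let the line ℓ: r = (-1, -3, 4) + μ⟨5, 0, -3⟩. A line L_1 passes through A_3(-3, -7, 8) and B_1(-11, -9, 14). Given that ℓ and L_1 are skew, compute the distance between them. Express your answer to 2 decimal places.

0.30

A direction vector for L_1 is B_1 − A_3 = (-8, -2, 6).
Common perpendicular direction n = (5, 0, -3) × (-8, -2, 6) = (-6, -6, -10).
With w = (-3, -7, 8) − (-1, -3, 4) = (-2, -4, 4), w · n = -4.
Distance = |w · n| / |n| = |-4| / √172 ≈ 0.30.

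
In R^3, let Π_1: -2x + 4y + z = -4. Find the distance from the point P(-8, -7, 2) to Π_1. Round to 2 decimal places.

1.31

n·P − d = (-2)·(-8) + (4)·(-7) + (1)·(2) − (-4) = -6; |n| = √21.
Distance = |-6| / √21 = 6/√21 ≈ 1.31.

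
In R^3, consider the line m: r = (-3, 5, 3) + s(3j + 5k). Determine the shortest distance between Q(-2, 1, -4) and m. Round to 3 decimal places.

Taking (-3, 5, 3) on m with direction v = (0, 3, 5): w = Q − (-3, 5, 3) = (1, -4, -7), and w × v = (1, -5, 3).
Distance = |w × v| / |v| = √35 / √34 ≈ 1.015.

1.015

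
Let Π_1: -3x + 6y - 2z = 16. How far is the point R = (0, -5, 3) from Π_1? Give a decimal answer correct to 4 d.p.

n·R − d = (-3)·(0) + (6)·(-5) + (-2)·(3) − 16 = -52; |n| = √49.
Distance = |-52| / √49 = 52/√49 ≈ 7.4286.

7.4286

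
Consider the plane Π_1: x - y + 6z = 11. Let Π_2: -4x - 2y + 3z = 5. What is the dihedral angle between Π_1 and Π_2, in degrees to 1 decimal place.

61.2

cos θ = |n₁·n₂| / (|n₁||n₂|) = |16| / (√38 · √29).
θ = arccos(0.48198) ≈ 61.2°.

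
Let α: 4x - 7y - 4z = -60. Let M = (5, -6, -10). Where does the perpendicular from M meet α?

(-3, 8, -2)

Foot = M − λn with λ = (n·M − d)/|n|² = (102 − (-60))/81 = 2.
Foot = (5, -6, -10) − 2·(4, -7, -4) = (-3, 8, -2).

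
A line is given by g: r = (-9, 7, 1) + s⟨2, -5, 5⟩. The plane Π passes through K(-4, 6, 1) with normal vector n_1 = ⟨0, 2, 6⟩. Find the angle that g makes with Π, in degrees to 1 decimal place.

Π: n_1·r = n_1·K gives 2y + 6z = 18.
sin θ = |n·v| / (|n||v|) = |20| / (√40 · √54) = 0.43033.
θ ≈ 25.5°.

25.5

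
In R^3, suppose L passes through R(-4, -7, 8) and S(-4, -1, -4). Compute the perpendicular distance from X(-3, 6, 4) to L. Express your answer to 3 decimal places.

9.889

A direction vector for L is S − R = (0, 6, -12).
Taking (-4, -7, 8) on L with direction v = (0, 6, -12): w = X − (-4, -7, 8) = (1, 13, -4), and w × v = (-132, 12, 6).
Distance = |w × v| / |v| = √17604 / √180 ≈ 9.889.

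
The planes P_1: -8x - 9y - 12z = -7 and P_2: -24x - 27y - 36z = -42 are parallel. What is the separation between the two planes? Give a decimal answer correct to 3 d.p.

Rescale P_2 by 1/3: -8x - 9y - 12z = -14. Then distance = |-7 − (-14)| / √289 ≈ 0.412.

0.412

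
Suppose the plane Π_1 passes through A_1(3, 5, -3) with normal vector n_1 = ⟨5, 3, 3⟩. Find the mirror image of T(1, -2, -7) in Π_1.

(11, 4, -1)

Π_1: n_1·r = n_1·A_1 gives 5x + 3y + 3z = 21.
λ = (n·T − d)/|n|² = (-22 − 21)/43 = -1.
Reflection = T − 2λn = (1, -2, -7) − (-2)·(5, 3, 3) = (11, 4, -1).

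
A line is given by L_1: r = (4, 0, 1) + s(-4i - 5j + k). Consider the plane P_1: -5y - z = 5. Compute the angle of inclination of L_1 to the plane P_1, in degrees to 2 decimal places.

sin θ = |n·v| / (|n||v|) = |24| / (√26 · √42) = 0.72627.
θ ≈ 46.57°.

46.57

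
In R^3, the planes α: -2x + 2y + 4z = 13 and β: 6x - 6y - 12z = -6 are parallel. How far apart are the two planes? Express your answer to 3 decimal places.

Rescale β by 1/(-3): -2x + 2y + 4z = 2. Then distance = |13 − 2| / √24 ≈ 2.245.

2.245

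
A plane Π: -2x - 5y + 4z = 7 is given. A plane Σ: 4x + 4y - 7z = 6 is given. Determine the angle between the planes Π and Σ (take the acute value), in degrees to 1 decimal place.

21.9

cos θ = |n₁·n₂| / (|n₁||n₂|) = |-56| / (√45 · √81).
θ = arccos(0.92755) ≈ 21.9°.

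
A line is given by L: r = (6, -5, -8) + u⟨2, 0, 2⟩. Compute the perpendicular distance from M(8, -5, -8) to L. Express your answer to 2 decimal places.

Taking (6, -5, -8) on L with direction v = (2, 0, 2): w = M − (6, -5, -8) = (2, 0, 0), and w × v = (0, -4, 0).
Distance = |w × v| / |v| = √16 / √8 ≈ 1.41.

1.41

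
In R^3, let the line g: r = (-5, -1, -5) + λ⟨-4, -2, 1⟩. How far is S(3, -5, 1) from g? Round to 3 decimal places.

10.029

Taking (-5, -1, -5) on g with direction v = (-4, -2, 1): w = S − (-5, -1, -5) = (8, -4, 6), and w × v = (8, -32, -32).
Distance = |w × v| / |v| = √2112 / √21 ≈ 10.029.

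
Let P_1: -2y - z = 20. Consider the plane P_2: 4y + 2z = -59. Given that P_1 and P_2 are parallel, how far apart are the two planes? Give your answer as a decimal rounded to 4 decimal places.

4.2485

Rescale P_2 by 1/(-2): -2y - z = 59/2. Then distance = |20 − (59/2)| / √5 ≈ 4.2485.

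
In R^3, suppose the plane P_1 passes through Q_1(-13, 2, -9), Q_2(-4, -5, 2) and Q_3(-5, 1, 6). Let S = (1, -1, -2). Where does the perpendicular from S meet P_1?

Q_1Q_2 = (9, -7, 11), Q_1Q_3 = (8, -1, 15); a normal to P_1 is Q_1Q_2 × Q_1Q_3 = (-94, -47, 47).
Using Q_1: P_1 has equation -94x - 47y + 47z = 705.
Foot = S − λn with λ = (n·S − d)/|n|² = (-141 − 705)/13254 = -3/47.
Foot = (1, -1, -2) − (-3/47)·(-94, -47, 47) = (-5, -4, 1).

(-5, -4, 1)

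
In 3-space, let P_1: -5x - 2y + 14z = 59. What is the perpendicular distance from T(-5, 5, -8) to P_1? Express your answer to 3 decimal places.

10.400

n·T − d = (-5)·(-5) + (-2)·(5) + (14)·(-8) − 59 = -156; |n| = √225.
Distance = |-156| / √225 = 156/√225 ≈ 10.400.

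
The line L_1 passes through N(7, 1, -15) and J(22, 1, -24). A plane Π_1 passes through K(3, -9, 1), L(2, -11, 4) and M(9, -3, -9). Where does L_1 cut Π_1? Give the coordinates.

(2, 1, -12)

A direction vector for L_1 is J − N = (15, 0, -9).
KL = (-1, -2, 3), KM = (6, 6, -10); a normal to Π_1 is KL × KM = (2, 8, 6).
Using K: Π_1 has equation 2x + 8y + 6z = -60.
Substitute r = (7, 1, -15) + t(15, 0, -9) into the plane: -68 + (-24)t = -60, so t = -1/3.
Intersection: (7, 1, -15) + (-1/3)·(15, 0, -9) = (2, 1, -12).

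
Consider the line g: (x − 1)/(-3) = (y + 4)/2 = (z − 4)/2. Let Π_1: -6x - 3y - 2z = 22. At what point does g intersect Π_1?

g has direction (-3, 2, 2) through (1, -4, 4).
Substitute r = (1, -4, 4) + t(-3, 2, 2) into the plane: -2 + 8t = 22, so t = 3.
Intersection: (1, -4, 4) + 3·(-3, 2, 2) = (-8, 2, 10).

(-8, 2, 10)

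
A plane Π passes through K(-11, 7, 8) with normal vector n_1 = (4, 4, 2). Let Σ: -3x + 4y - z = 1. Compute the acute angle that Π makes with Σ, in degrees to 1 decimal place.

86.3

Π: n_1·r = n_1·K gives 4x + 4y + 2z = 0.
cos θ = |n₁·n₂| / (|n₁||n₂|) = |2| / (√36 · √26).
θ = arccos(0.06537) ≈ 86.3°.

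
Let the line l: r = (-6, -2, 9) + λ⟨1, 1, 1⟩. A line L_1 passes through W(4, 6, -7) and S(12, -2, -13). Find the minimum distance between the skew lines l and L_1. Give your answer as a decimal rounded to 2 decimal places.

18.17

A direction vector for L_1 is S − W = (8, -8, -6).
Common perpendicular direction n = (1, 1, 1) × (8, -8, -6) = (2, 14, -16).
With w = (4, 6, -7) − (-6, -2, 9) = (10, 8, -16), w · n = 388.
Distance = |w · n| / |n| = |388| / √456 ≈ 18.17.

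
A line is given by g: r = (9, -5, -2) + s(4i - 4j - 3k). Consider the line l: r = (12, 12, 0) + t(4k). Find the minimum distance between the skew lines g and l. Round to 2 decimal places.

Common perpendicular direction n = (4, -4, -3) × (0, 0, 4) = (-16, -16, 0).
With w = (12, 12, 0) − (9, -5, -2) = (3, 17, 2), w · n = -320.
Distance = |w · n| / |n| = |-320| / √512 ≈ 14.14.

14.14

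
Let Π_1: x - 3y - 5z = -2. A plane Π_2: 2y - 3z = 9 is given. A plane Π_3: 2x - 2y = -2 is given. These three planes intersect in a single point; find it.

(2, 3, -1)

Solving the 3×3 linear system x - 3y - 5z = -2, 2y - 3z = 9, 2x - 2y = -2 (e.g. by elimination or Cramer's rule, determinant = 32) gives (2, 3, -1).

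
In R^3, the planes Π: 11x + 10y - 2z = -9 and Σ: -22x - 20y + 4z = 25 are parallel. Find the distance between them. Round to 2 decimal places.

0.23

Rescale Σ by 1/(-2): 11x + 10y - 2z = -25/2. Then distance = |-9 − (-25/2)| / √225 ≈ 0.23.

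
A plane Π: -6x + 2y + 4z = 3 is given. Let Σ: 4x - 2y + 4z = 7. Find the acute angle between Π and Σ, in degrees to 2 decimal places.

74.50

cos θ = |n₁·n₂| / (|n₁||n₂|) = |-12| / (√56 · √36).
θ = arccos(0.26726) ≈ 74.50°.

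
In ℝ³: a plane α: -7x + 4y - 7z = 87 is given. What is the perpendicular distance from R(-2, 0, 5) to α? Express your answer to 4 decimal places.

n·R − d = (-7)·(-2) + (4)·(0) + (-7)·(5) − 87 = -108; |n| = √114.
Distance = |-108| / √114 = 108/√114 ≈ 10.1151.

10.1151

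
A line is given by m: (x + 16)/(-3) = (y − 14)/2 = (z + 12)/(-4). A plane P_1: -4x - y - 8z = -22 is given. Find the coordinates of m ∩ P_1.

(-4, 6, 4)

m has direction (-3, 2, -4) through (-16, 14, -12).
Substitute r = (-16, 14, -12) + t(-3, 2, -4) into the plane: 146 + 42t = -22, so t = -4.
Intersection: (-16, 14, -12) + (-4)·(-3, 2, -4) = (-4, 6, 4).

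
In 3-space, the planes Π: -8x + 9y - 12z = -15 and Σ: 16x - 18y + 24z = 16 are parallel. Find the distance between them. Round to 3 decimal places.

Rescale Σ by 1/(-2): -8x + 9y - 12z = -8. Then distance = |-15 − (-8)| / √289 ≈ 0.412.

0.412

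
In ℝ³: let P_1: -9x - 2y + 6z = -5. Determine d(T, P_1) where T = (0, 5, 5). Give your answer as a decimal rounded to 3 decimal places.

2.273

n·T − d = (-9)·(0) + (-2)·(5) + (6)·(5) − (-5) = 25; |n| = √121.
Distance = |25| / √121 = 25/√121 ≈ 2.273.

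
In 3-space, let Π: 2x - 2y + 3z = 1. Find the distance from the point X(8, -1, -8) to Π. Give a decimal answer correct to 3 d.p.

1.698

n·X − d = (2)·(8) + (-2)·(-1) + (3)·(-8) − 1 = -7; |n| = √17.
Distance = |-7| / √17 = 7/√17 ≈ 1.698.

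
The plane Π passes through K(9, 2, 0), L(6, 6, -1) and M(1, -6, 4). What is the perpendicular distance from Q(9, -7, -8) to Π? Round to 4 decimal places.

10.4667

KL = (-3, 4, -1), KM = (-8, -8, 4); a normal to Π is KL × KM = (8, 20, 56).
Using K: Π has equation 8x + 20y + 56z = 112.
n·Q − d = (8)·(9) + (20)·(-7) + (56)·(-8) − 112 = -628; |n| = √3600.
Distance = |-628| / √3600 = 628/√3600 ≈ 10.4667.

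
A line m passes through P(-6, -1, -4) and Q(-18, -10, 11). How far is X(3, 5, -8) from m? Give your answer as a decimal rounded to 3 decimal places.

A direction vector for m is Q − P = (-12, -9, 15).
Taking (-6, -1, -4) on m with direction v = (-12, -9, 15): w = X − (-6, -1, -4) = (9, 6, -4), and w × v = (54, -87, -9).
Distance = |w × v| / |v| = √10566 / √450 ≈ 4.846.

4.846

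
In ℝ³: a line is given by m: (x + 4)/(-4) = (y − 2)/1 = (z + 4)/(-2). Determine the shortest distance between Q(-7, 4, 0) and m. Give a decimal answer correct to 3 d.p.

5.224

m has direction (-4, 1, -2) through (-4, 2, -4).
Taking (-4, 2, -4) on m with direction v = (-4, 1, -2): w = Q − (-4, 2, -4) = (-3, 2, 4), and w × v = (-8, -22, 5).
Distance = |w × v| / |v| = √573 / √21 ≈ 5.224.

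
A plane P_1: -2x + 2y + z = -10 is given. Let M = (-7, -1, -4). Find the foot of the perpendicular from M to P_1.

Foot = M − λn with λ = (n·M − d)/|n|² = (8 − (-10))/9 = 2.
Foot = (-7, -1, -4) − 2·(-2, 2, 1) = (-3, -5, -6).

(-3, -5, -6)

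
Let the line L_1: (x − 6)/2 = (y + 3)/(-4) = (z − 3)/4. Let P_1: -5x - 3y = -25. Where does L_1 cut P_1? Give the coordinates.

L_1 has direction (2, -4, 4) through (6, -3, 3).
Substitute r = (6, -3, 3) + t(2, -4, 4) into the plane: -21 + 2t = -25, so t = -2.
Intersection: (6, -3, 3) + (-2)·(2, -4, 4) = (2, 5, -5).

(2, 5, -5)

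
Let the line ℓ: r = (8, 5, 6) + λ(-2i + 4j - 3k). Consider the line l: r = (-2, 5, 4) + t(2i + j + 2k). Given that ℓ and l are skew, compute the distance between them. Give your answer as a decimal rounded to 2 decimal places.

Common perpendicular direction n = (-2, 4, -3) × (2, 1, 2) = (11, -2, -10).
With w = (-2, 5, 4) − (8, 5, 6) = (-10, 0, -2), w · n = -90.
Distance = |w · n| / |n| = |-90| / √225 ≈ 6.00.

6.00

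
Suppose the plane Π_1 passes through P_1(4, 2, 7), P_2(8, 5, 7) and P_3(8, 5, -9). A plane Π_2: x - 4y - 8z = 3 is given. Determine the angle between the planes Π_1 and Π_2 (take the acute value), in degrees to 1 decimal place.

65.0

P_1P_2 = (4, 3, 0), P_1P_3 = (4, 3, -16); a normal to Π_1 is P_1P_2 × P_1P_3 = (-48, 64, 0).
Using P_1: Π_1 has equation -48x + 64y = -64.
cos θ = |n₁·n₂| / (|n₁||n₂|) = |-304| / (√6400 · √81).
θ = arccos(0.42222) ≈ 65.0°.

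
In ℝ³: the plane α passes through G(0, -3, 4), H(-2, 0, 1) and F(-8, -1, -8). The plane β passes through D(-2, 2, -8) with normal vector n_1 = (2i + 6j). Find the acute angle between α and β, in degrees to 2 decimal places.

74.74

GH = (-2, 3, -3), GF = (-8, 2, -12); a normal to α is GH × GF = (-30, 0, 20).
Using G: α has equation -30x + 20z = 80.
β: n_1·r = n_1·D gives 2x + 6y = 8.
cos θ = |n₁·n₂| / (|n₁||n₂|) = |-60| / (√1300 · √40).
θ = arccos(0.26312) ≈ 74.74°.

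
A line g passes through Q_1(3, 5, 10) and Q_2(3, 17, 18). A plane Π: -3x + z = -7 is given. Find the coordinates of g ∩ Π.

A direction vector for g is Q_2 − Q_1 = (0, 12, 8).
Substitute r = (3, 5, 10) + t(0, 12, 8) into the plane: 1 + 8t = -7, so t = -1.
Intersection: (3, 5, 10) + (-1)·(0, 12, 8) = (3, -7, 2).

(3, -7, 2)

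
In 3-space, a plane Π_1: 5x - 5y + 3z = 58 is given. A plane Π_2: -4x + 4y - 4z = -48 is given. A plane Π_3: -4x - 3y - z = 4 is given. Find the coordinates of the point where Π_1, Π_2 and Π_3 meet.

(4, -7, 1)

Solving the 3×3 linear system 5x - 5y + 3z = 58, -4x + 4y - 4z = -48, -4x - 3y - z = 4 (e.g. by elimination or Cramer's rule, determinant = -56) gives (4, -7, 1).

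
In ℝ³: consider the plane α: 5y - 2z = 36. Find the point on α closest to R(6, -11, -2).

(6, 4, -8)

Foot = R − λn with λ = (n·R − d)/|n|² = (-51 − 36)/29 = -3.
Foot = (6, -11, -2) − (-3)·(0, 5, -2) = (6, 4, -8).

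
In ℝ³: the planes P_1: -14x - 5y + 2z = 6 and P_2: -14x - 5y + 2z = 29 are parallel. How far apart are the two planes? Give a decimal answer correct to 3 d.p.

1.533

Same normal n = (-14, -5, 2) with |n| = √225; distance = |6 − 29| / |n| = 23/√225 ≈ 1.533.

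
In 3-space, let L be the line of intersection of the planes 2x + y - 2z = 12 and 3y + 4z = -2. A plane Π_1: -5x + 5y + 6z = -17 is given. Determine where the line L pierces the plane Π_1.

(3, 2, -2)

Direction of L: (2, 1, -2) × (0, 3, 4) = (10, -8, 6).
A point on L: solving the two plane equations with x = -12 gives (-12, 14, -11).
Substitute r = (-12, 14, -11) + t(10, -8, 6) into the plane: 64 + (-54)t = -17, so t = 3/2.
Intersection: (-12, 14, -11) + (3/2)·(10, -8, 6) = (3, 2, -2).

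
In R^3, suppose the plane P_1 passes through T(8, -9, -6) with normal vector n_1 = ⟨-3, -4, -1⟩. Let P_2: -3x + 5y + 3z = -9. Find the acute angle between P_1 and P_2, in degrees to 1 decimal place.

65.2

P_1: n_1·r = n_1·T gives -3x - 4y - z = 18.
cos θ = |n₁·n₂| / (|n₁||n₂|) = |-14| / (√26 · √43).
θ = arccos(0.41870) ≈ 65.2°.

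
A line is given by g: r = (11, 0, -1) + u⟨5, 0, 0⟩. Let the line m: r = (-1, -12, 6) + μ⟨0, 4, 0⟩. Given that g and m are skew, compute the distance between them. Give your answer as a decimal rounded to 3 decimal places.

7.000

Common perpendicular direction n = (5, 0, 0) × (0, 4, 0) = (0, 0, 20).
With w = (-1, -12, 6) − (11, 0, -1) = (-12, -12, 7), w · n = 140.
Distance = |w · n| / |n| = |140| / √400 ≈ 7.000.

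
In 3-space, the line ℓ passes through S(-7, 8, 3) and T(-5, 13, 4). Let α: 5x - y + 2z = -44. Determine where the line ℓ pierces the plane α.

(-9, 3, 2)

A direction vector for ℓ is T − S = (2, 5, 1).
Substitute r = (-7, 8, 3) + t(2, 5, 1) into the plane: -37 + 7t = -44, so t = -1.
Intersection: (-7, 8, 3) + (-1)·(2, 5, 1) = (-9, 3, 2).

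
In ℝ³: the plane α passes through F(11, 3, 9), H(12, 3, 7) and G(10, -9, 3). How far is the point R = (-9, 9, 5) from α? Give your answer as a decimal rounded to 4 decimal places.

20.5714

FH = (1, 0, -2), FG = (-1, -12, -6); a normal to α is FH × FG = (-24, 8, -12).
Using F: α has equation -24x + 8y - 12z = -348.
n·R − d = (-24)·(-9) + (8)·(9) + (-12)·(5) − (-348) = 576; |n| = √784.
Distance = |576| / √784 = 576/√784 ≈ 20.5714.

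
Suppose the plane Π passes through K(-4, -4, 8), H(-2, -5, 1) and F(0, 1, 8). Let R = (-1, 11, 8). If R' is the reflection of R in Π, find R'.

KH = (2, -1, -7), KF = (4, 5, 0); a normal to Π is KH × KF = (35, -28, 14).
Using K: Π has equation 35x - 28y + 14z = 84.
λ = (n·R − d)/|n|² = (-231 − 84)/2205 = -1/7.
Reflection = R − 2λn = (-1, 11, 8) − (-2/7)·(35, -28, 14) = (9, 3, 12).

(9, 3, 12)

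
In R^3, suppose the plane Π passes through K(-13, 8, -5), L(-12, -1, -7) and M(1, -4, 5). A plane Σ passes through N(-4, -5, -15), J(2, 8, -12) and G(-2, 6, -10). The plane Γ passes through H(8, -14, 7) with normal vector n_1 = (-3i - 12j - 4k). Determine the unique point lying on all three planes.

KL = (1, -9, -2), KM = (14, -12, 10); a normal to Π is KL × KM = (-114, -38, 114).
Using K: Π has equation -114x - 38y + 114z = 608.
NJ = (6, 13, 3), NG = (2, 11, 5); a normal to Σ is NJ × NG = (32, -24, 40).
Using N: Σ has equation 32x - 24y + 40z = -608.
Γ: n_1·r = n_1·H gives -3x - 12y - 4z = 116.
Solving the 3×3 linear system -114x - 38y + 114z = 608, 32x - 24y + 40z = -608, -3x - 12y - 4z = 116 (e.g. by elimination or Cramer's rule, determinant = -117952) gives (-12, -4, -8).

(-12, -4, -8)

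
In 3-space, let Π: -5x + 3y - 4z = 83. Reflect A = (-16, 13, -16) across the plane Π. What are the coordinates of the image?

λ = (n·A − d)/|n|² = (183 − 83)/50 = 2.
Reflection = A − 2λn = (-16, 13, -16) − 4·(-5, 3, -4) = (4, 1, 0).

(4, 1, 0)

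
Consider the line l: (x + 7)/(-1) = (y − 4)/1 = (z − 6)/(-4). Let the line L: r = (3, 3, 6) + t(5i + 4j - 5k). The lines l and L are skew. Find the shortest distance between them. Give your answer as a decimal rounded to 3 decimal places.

l has direction (-1, 1, -4) through (-7, 4, 6).
Common perpendicular direction n = (-1, 1, -4) × (5, 4, -5) = (11, -25, -9).
With w = (3, 3, 6) − (-7, 4, 6) = (10, -1, 0), w · n = 135.
Distance = |w · n| / |n| = |135| / √827 ≈ 4.694.

4.694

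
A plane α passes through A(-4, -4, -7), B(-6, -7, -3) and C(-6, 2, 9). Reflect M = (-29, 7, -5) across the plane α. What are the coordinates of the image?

(19, -9, 7)

AB = (-2, -3, 4), AC = (-2, 6, 16); a normal to α is AB × AC = (-72, 24, -18).
Using A: α has equation -72x + 24y - 18z = 318.
λ = (n·M − d)/|n|² = (2346 − 318)/6084 = 1/3.
Reflection = M − 2λn = (-29, 7, -5) − (2/3)·(-72, 24, -18) = (19, -9, 7).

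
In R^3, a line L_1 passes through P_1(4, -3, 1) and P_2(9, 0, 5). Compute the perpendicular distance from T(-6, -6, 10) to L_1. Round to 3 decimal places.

13.395

A direction vector for L_1 is P_2 − P_1 = (5, 3, 4).
Taking (4, -3, 1) on L_1 with direction v = (5, 3, 4): w = T − (4, -3, 1) = (-10, -3, 9), and w × v = (-39, 85, -15).
Distance = |w × v| / |v| = √8971 / √50 ≈ 13.395.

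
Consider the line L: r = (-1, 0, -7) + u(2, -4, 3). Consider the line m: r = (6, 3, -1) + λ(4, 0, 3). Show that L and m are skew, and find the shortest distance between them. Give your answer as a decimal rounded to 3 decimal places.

1.437

Common perpendicular direction n = (2, -4, 3) × (4, 0, 3) = (-12, 6, 16).
With w = (6, 3, -1) − (-1, 0, -7) = (7, 3, 6), w · n = 30.
Since n ≠ 0 the lines are not parallel, and w · n = 30 ≠ 0 so they do not intersect; hence they are skew.
Distance = |w · n| / |n| = |30| / √436 ≈ 1.437.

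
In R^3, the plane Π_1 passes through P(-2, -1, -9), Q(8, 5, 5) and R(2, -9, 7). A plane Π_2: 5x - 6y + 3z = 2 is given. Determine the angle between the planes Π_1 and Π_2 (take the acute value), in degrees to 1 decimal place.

50.6

PQ = (10, 6, 14), PR = (4, -8, 16); a normal to Π_1 is PQ × PR = (208, -104, -104).
Using P: Π_1 has equation 208x - 104y - 104z = 624.
cos θ = |n₁·n₂| / (|n₁||n₂|) = |1352| / (√64896 · √70).
θ = arccos(0.63434) ≈ 50.6°.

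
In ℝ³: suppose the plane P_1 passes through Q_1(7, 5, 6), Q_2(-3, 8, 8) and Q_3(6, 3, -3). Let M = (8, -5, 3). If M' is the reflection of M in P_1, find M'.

(12, 11, -1)

Q_1Q_2 = (-10, 3, 2), Q_1Q_3 = (-1, -2, -9); a normal to P_1 is Q_1Q_2 × Q_1Q_3 = (-23, -92, 23).
Using Q_1: P_1 has equation -23x - 92y + 23z = -483.
λ = (n·M − d)/|n|² = (345 − (-483))/9522 = 2/23.
Reflection = M − 2λn = (8, -5, 3) − (4/23)·(-23, -92, 23) = (12, 11, -1).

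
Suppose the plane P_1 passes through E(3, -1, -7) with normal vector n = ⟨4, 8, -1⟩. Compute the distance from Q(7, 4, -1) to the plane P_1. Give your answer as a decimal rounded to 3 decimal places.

5.556

P_1: n·r = n·E gives 4x + 8y - z = 11.
n·Q − d = (4)·(7) + (8)·(4) + (-1)·(-1) − 11 = 50; |n| = √81.
Distance = |50| / √81 = 50/√81 ≈ 5.556.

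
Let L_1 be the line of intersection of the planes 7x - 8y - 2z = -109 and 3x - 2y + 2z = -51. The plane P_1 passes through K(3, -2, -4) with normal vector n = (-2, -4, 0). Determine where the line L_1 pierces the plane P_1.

(-11, 5, -4)

Direction of L_1: (7, -8, -2) × (3, -2, 2) = (-20, -20, 10).
A point on L_1: solving the two plane equations with x = -13 gives (-13, 3, -3).
P_1: n·r = n·K gives -2x - 4y = 2.
Substitute r = (-13, 3, -3) + t(-20, -20, 10) into the plane: 14 + 120t = 2, so t = -1/10.
Intersection: (-13, 3, -3) + (-1/10)·(-20, -20, 10) = (-11, 5, -4).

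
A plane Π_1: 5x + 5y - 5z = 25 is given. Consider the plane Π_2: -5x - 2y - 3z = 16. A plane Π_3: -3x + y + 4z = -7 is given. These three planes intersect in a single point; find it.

(-2, 3, -4)

Solving the 3×3 linear system 5x + 5y - 5z = 25, -5x - 2y - 3z = 16, -3x + y + 4z = -7 (e.g. by elimination or Cramer's rule, determinant = 175) gives (-2, 3, -4).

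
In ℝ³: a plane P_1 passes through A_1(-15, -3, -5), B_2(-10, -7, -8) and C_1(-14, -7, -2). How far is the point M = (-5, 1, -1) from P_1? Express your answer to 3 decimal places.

A_1B_2 = (5, -4, -3), A_1C_1 = (1, -4, 3); a normal to P_1 is A_1B_2 × A_1C_1 = (-24, -18, -16).
Using A_1: P_1 has equation -24x - 18y - 16z = 494.
n·M − d = (-24)·(-5) + (-18)·(1) + (-16)·(-1) − 494 = -376; |n| = √1156.
Distance = |-376| / √1156 = 376/√1156 ≈ 11.059.

11.059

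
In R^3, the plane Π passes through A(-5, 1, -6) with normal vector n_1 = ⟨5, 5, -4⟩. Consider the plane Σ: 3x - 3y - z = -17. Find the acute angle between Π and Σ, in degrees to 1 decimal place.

Π: n_1·r = n_1·A gives 5x + 5y - 4z = 4.
cos θ = |n₁·n₂| / (|n₁||n₂|) = |4| / (√66 · √19).
θ = arccos(0.11296) ≈ 83.5°.

83.5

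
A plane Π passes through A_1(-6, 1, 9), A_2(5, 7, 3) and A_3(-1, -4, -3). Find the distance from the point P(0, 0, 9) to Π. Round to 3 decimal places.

A_1A_2 = (11, 6, -6), A_1A_3 = (5, -5, -12); a normal to Π is A_1A_2 × A_1A_3 = (-102, 102, -85).
Using A_1: Π has equation -102x + 102y - 85z = -51.
n·P − d = (-102)·(0) + (102)·(0) + (-85)·(9) − (-51) = -714; |n| = √28033.
Distance = |-714| / √28033 = 714/√28033 ≈ 4.264.

4.264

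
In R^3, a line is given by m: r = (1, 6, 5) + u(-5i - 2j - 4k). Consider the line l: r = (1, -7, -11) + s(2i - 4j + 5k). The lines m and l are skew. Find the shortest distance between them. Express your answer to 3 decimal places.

Common perpendicular direction n = (-5, -2, -4) × (2, -4, 5) = (-26, 17, 24).
With w = (1, -7, -11) − (1, 6, 5) = (0, -13, -16), w · n = -605.
Distance = |w · n| / |n| = |-605| / √1541 ≈ 15.412.

15.412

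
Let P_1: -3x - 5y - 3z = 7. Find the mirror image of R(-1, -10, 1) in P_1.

λ = (n·R − d)/|n|² = (50 − 7)/43 = 1.
Reflection = R − 2λn = (-1, -10, 1) − 2·(-3, -5, -3) = (5, 0, 7).

(5, 0, 7)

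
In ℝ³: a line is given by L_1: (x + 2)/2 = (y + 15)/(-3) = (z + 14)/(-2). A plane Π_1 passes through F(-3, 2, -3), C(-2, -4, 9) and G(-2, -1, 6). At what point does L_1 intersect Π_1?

(-6, -9, -10)

L_1 has direction (2, -3, -2) through (-2, -15, -14).
FC = (1, -6, 12), FG = (1, -3, 9); a normal to Π_1 is FC × FG = (-18, 3, 3).
Using F: Π_1 has equation -18x + 3y + 3z = 51.
Substitute r = (-2, -15, -14) + t(2, -3, -2) into the plane: -51 + (-51)t = 51, so t = -2.
Intersection: (-2, -15, -14) + (-2)·(2, -3, -2) = (-6, -9, -10).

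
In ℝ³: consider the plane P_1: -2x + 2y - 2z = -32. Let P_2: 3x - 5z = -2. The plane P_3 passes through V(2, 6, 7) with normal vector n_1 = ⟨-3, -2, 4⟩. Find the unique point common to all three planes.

(6, -6, 4)

P_3: n_1·r = n_1·V gives -3x - 2y + 4z = 10.
Solving the 3×3 linear system -2x + 2y - 2z = -32, 3x - 5z = -2, -3x - 2y + 4z = 10 (e.g. by elimination or Cramer's rule, determinant = 38) gives (6, -6, 4).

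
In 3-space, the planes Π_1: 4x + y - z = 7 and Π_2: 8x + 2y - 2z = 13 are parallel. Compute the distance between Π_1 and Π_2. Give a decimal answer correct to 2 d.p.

0.12

Rescale Π_2 by 1/2: 4x + y - z = 13/2. Then distance = |7 − (13/2)| / √18 ≈ 0.12.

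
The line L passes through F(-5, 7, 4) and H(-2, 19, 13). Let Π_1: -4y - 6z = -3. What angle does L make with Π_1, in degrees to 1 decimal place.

67.6

A direction vector for L is H − F = (3, 12, 9).
sin θ = |n·v| / (|n||v|) = |-102| / (√52 · √234) = 0.92468.
θ ≈ 67.6°.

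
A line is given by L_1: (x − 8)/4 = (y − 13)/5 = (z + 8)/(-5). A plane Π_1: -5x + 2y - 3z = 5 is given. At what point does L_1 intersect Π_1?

(4, 8, -3)

L_1 has direction (4, 5, -5) through (8, 13, -8).
Substitute r = (8, 13, -8) + t(4, 5, -5) into the plane: 10 + 5t = 5, so t = -1.
Intersection: (8, 13, -8) + (-1)·(4, 5, -5) = (4, 8, -3).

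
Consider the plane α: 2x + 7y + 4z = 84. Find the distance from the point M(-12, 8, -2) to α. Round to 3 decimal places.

n·M − d = (2)·(-12) + (7)·(8) + (4)·(-2) − 84 = -60; |n| = √69.
Distance = |-60| / √69 = 60/√69 ≈ 7.223.

7.223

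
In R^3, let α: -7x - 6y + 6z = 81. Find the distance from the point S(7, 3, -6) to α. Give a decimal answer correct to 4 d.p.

16.7273

n·S − d = (-7)·(7) + (-6)·(3) + (6)·(-6) − 81 = -184; |n| = √121.
Distance = |-184| / √121 = 184/√121 ≈ 16.7273.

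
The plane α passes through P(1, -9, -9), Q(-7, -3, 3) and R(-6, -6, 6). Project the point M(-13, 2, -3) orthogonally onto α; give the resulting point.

(-10, 4, -2)

PQ = (-8, 6, 12), PR = (-7, 3, 15); a normal to α is PQ × PR = (54, 36, 18).
Using P: α has equation 54x + 36y + 18z = -432.
Foot = M − λn with λ = (n·M − d)/|n|² = (-684 − (-432))/4536 = -1/18.
Foot = (-13, 2, -3) − (-1/18)·(54, 36, 18) = (-10, 4, -2).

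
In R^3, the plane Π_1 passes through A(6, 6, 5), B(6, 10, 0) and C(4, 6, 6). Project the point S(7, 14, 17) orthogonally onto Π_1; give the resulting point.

(3, 4, 9)

AB = (0, 4, -5), AC = (-2, 0, 1); a normal to Π_1 is AB × AC = (4, 10, 8).
Using A: Π_1 has equation 4x + 10y + 8z = 124.
Foot = S − λn with λ = (n·S − d)/|n|² = (304 − 124)/180 = 1.
Foot = (7, 14, 17) − 1·(4, 10, 8) = (3, 4, 9).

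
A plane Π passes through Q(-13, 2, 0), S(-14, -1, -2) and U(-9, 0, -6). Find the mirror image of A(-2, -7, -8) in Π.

(-10, 1, -16)

QS = (-1, -3, -2), QU = (4, -2, -6); a normal to Π is QS × QU = (14, -14, 14).
Using Q: Π has equation 14x - 14y + 14z = -210.
λ = (n·A − d)/|n|² = (-42 − (-210))/588 = 2/7.
Reflection = A − 2λn = (-2, -7, -8) − (4/7)·(14, -14, 14) = (-10, 1, -16).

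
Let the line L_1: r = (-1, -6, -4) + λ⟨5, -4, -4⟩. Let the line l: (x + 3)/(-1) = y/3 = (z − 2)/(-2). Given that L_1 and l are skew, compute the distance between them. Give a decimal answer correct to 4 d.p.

4.1080

l has direction (-1, 3, -2) through (-3, 0, 2).
Common perpendicular direction n = (5, -4, -4) × (-1, 3, -2) = (20, 14, 11).
With w = (-3, 0, 2) − (-1, -6, -4) = (-2, 6, 6), w · n = 110.
Distance = |w · n| / |n| = |110| / √717 ≈ 4.1080.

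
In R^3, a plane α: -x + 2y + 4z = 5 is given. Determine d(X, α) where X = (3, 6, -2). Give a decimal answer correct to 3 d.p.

0.873

n·X − d = (-1)·(3) + (2)·(6) + (4)·(-2) − 5 = -4; |n| = √21.
Distance = |-4| / √21 = 4/√21 ≈ 0.873.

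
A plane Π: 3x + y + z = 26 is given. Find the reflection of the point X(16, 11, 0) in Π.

(-2, 5, -6)

λ = (n·X − d)/|n|² = (59 − 26)/11 = 3.
Reflection = X − 2λn = (16, 11, 0) − 6·(3, 1, 1) = (-2, 5, -6).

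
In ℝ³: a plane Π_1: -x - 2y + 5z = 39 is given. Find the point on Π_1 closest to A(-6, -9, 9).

(-5, -7, 4)

Foot = A − λn with λ = (n·A − d)/|n|² = (69 − 39)/30 = 1.
Foot = (-6, -9, 9) − 1·(-1, -2, 5) = (-5, -7, 4).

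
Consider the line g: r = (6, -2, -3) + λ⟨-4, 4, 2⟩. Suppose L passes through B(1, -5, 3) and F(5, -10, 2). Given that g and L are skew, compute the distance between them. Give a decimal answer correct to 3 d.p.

A direction vector for L is F − B = (4, -5, -1).
Common perpendicular direction n = (-4, 4, 2) × (4, -5, -1) = (6, 4, 4).
With w = (1, -5, 3) − (6, -2, -3) = (-5, -3, 6), w · n = -18.
Distance = |w · n| / |n| = |-18| / √68 ≈ 2.183.

2.183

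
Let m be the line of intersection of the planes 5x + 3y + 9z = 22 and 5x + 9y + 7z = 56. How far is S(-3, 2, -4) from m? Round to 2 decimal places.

Direction of m: (5, 3, 9) × (5, 9, 7) = (-60, 10, 30).
A point on m: solving the two plane equations with x = 5 gives (5, 5, -2).
Taking (5, 5, -2) on m with direction v = (-60, 10, 30): w = S − (5, 5, -2) = (-8, -3, -2), and w × v = (-70, 360, -260).
Distance = |w × v| / |v| = √202100 / √4600 ≈ 6.63.

6.63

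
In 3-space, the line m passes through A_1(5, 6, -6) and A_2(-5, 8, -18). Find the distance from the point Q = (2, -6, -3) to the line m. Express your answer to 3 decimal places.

12.585

A direction vector for m is A_2 − A_1 = (-10, 2, -12).
Taking (5, 6, -6) on m with direction v = (-10, 2, -12): w = Q − (5, 6, -6) = (-3, -12, 3), and w × v = (138, -66, -126).
Distance = |w × v| / |v| = √39276 / √248 ≈ 12.585.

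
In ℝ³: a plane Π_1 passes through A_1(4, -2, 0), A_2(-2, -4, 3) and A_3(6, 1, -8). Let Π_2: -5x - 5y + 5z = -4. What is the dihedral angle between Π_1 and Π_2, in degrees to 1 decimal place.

A_1A_2 = (-6, -2, 3), A_1A_3 = (2, 3, -8); a normal to Π_1 is A_1A_2 × A_1A_3 = (7, -42, -14).
Using A_1: Π_1 has equation 7x - 42y - 14z = 112.
cos θ = |n₁·n₂| / (|n₁||n₂|) = |105| / (√2009 · √75).
θ = arccos(0.27050) ≈ 74.3°.

74.3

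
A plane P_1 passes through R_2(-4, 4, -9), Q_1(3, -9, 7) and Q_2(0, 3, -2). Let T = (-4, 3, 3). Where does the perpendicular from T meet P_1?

R_2Q_1 = (7, -13, 16), R_2Q_2 = (4, -1, 7); a normal to P_1 is R_2Q_1 × R_2Q_2 = (-75, 15, 45).
Using R_2: P_1 has equation -75x + 15y + 45z = -45.
Foot = T − λn with λ = (n·T − d)/|n|² = (480 − (-45))/7875 = 1/15.
Foot = (-4, 3, 3) − (1/15)·(-75, 15, 45) = (1, 2, 0).

(1, 2, 0)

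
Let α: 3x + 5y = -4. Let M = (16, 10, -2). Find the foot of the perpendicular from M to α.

Foot = M − λn with λ = (n·M − d)/|n|² = (98 − (-4))/34 = 3.
Foot = (16, 10, -2) − 3·(3, 5, 0) = (7, -5, -2).

(7, -5, -2)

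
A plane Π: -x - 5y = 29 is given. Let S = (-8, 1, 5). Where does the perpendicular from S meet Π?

(-9, -4, 5)

Foot = S − λn with λ = (n·S − d)/|n|² = (3 − 29)/26 = -1.
Foot = (-8, 1, 5) − (-1)·(-1, -5, 0) = (-9, -4, 5).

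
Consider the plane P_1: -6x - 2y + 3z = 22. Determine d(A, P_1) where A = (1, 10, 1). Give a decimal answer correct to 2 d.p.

6.43

n·A − d = (-6)·(1) + (-2)·(10) + (3)·(1) − 22 = -45; |n| = √49.
Distance = |-45| / √49 = 45/√49 ≈ 6.43.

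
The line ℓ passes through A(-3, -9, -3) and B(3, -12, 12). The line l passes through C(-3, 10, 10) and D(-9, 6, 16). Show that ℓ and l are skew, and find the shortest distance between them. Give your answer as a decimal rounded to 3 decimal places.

21.106

A direction vector for ℓ is B − A = (6, -3, 15).
A direction vector for l is D − C = (-6, -4, 6).
Common perpendicular direction n = (6, -3, 15) × (-6, -4, 6) = (42, -126, -42).
With w = (-3, 10, 10) − (-3, -9, -3) = (0, 19, 13), w · n = -2940.
Since n ≠ 0 the lines are not parallel, and w · n = -2940 ≠ 0 so they do not intersect; hence they are skew.
Distance = |w · n| / |n| = |-2940| / √19404 ≈ 21.106.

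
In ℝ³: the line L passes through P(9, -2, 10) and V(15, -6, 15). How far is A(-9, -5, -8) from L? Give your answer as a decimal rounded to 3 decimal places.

A direction vector for L is V − P = (6, -4, 5).
Taking (9, -2, 10) on L with direction v = (6, -4, 5): w = A − (9, -2, 10) = (-18, -3, -18), and w × v = (-87, -18, 90).
Distance = |w × v| / |v| = √15993 / √77 ≈ 14.412.

14.412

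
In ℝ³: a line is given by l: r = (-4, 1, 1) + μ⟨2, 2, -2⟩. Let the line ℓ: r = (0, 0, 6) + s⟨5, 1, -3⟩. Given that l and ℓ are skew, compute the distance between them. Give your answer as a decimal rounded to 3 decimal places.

5.307

Common perpendicular direction n = (2, 2, -2) × (5, 1, -3) = (-4, -4, -8).
With w = (0, 0, 6) − (-4, 1, 1) = (4, -1, 5), w · n = -52.
Distance = |w · n| / |n| = |-52| / √96 ≈ 5.307.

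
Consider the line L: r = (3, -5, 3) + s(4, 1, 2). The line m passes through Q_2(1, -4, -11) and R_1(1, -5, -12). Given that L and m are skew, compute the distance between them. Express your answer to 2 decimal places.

A direction vector for m is R_1 − Q_2 = (0, -1, -1).
Common perpendicular direction n = (4, 1, 2) × (0, -1, -1) = (1, 4, -4).
With w = (1, -4, -11) − (3, -5, 3) = (-2, 1, -14), w · n = 58.
Distance = |w · n| / |n| = |58| / √33 ≈ 10.10.

10.10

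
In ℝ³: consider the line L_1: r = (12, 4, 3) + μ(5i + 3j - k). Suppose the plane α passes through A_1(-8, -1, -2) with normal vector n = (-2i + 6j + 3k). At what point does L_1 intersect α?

α: n·r = n·A_1 gives -2x + 6y + 3z = 4.
Substitute r = (12, 4, 3) + t(5, 3, -1) into the plane: 9 + 5t = 4, so t = -1.
Intersection: (12, 4, 3) + (-1)·(5, 3, -1) = (7, 1, 4).

(7, 1, 4)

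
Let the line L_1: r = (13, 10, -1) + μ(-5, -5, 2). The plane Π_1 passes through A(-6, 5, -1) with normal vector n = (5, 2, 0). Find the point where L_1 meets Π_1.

Π_1: n·r = n·A gives 5x + 2y = -20.
Substitute r = (13, 10, -1) + t(-5, -5, 2) into the plane: 85 + (-35)t = -20, so t = 3.
Intersection: (13, 10, -1) + 3·(-5, -5, 2) = (-2, -5, 5).

(-2, -5, 5)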